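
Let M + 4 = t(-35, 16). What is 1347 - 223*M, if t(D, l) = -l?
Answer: 5807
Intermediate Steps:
M = -20 (M = -4 - 1*16 = -4 - 16 = -20)
1347 - 223*M = 1347 - 223*(-20) = 1347 + 4460 = 5807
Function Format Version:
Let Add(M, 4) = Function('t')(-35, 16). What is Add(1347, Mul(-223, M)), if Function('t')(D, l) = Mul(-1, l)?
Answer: 5807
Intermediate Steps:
M = -20 (M = Add(-4, Mul(-1, 16)) = Add(-4, -16) = -20)
Add(1347, Mul(-223, M)) = Add(1347, Mul(-223, -20)) = Add(1347, 4460) = 5807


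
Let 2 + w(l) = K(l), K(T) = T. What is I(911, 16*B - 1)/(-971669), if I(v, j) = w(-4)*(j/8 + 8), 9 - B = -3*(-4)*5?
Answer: -2259/3886676 ≈ -0.00058122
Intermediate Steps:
w(l) = -2 + l
B = -51 (B = 9 - (-3*(-4))*5 = 9 - 12*5 = 9 - 1*60 = 9 - 60 = -51)
I(v, j) = -48 - 3*j/4 (I(v, j) = (-2 - 4)*(j/8 + 8) = -6*(j*(⅛) + 8) = -6*(j/8 + 8) = -6*(8 + j/8) = -48 - 3*j/4)
I(911, 16*B - 1)/(-971669) = (-48 - 3*(16*(-51) - 1)/4)/(-971669) = (-48 - 3*(-816 - 1)/4)*(-1/971669) = (-48 - ¾*(-817))*(-1/971669) = (-48 + 2451/4)*(-1/971669) = (2259/4)*(-1/971669) = -2259/3886676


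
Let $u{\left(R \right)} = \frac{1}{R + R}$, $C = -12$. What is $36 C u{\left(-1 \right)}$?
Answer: $216$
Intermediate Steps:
$u{\left(R \right)} = \frac{1}{2 R}$
$36 C u{\left(-1 \right)} = 36 \left(-12\right) \frac{1}{2 \left(-1\right)} = - 432 \cdot \frac{1}{2} \left(-1\right) = \left(-432\right) \left(- \frac{1}{2}\right) = 216$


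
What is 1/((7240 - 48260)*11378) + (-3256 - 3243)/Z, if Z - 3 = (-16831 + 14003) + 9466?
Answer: -3033249421081/3099524443960 ≈ -0.97862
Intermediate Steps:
Z = 6641 (Z = 3 + ((-16831 + 14003) + 9466) = 3 + (-2828 + 9466) = 3 + 6638 = 6641)
1/((7240 - 48260)*11378) + (-3256 - 3243)/Z = 1/((7240 - 48260)*11378) + (-3256 - 3243)/6641 = (1/11378)/(-41020) - 6499*1/6641 = -1/41020*1/11378 - 6499/6641 = -1/466725560 - 6499/6641 = -3033249421081/3099524443960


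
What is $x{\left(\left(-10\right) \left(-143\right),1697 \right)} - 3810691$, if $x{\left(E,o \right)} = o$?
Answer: $-3808994$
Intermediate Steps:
$x{\left(\left(-10\right) \left(-143\right),1697 \right)} - 3810691 = 1697 - 3810691 = -3808994$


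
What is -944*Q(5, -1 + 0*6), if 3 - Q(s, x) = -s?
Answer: -7552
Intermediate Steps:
Q(s, x) = 3 + s (Q(s, x) = 3 - (-1)*s = 3 + s)
-944*Q(5, -1 + 0*6) = -944*(3 + 5) = -944*8 = -7552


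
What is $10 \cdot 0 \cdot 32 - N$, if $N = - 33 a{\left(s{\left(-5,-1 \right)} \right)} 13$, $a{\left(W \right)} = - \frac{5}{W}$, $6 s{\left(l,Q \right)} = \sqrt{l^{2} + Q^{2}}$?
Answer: $- 495 \sqrt{26} \approx -2524.0$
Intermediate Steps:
$s{\left(l,Q \right)} = \frac{\sqrt{Q^{2} + l^{2}}}{6}$ ($s{\left(l,Q \right)} = \frac{\sqrt{l^{2} + Q^{2}}}{6} = \frac{\sqrt{Q^{2} + l^{2}}}{6}$)
$N = 495 \sqrt{26}$ ($N = - 33 \left(- \frac{5}{\frac{1}{6} \sqrt{\left(-1\right)^{2} + \left(-5\right)^{2}}}\right) 13 = - 33 \left(- \frac{5}{\frac{1}{6} \sqrt{1 + 25}}\right) 13 = - 33 \left(- \frac{5}{\frac{1}{6} \sqrt{26}}\right) 13 = - 33 \left(- 5 \frac{3 \sqrt{26}}{13}\right) 13 = - 33 \left(- \frac{15 \sqrt{26}}{13}\right) 13 = \frac{495 \sqrt{26}}{13} \cdot 13 = 495 \sqrt{26} \approx 2524.0$)
$10 \cdot 0 \cdot 32 - N = 10 \cdot 0 \cdot 32 - 495 \sqrt{26} = 0 \cdot 32 - 495 \sqrt{26} = 0 - 495 \sqrt{26} = - 495 \sqrt{26}$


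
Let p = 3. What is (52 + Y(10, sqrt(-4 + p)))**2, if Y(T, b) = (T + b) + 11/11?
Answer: (63 + I)**2 ≈ 3968.0 + 126.0*I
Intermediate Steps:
Y(T, b) = 1 + T + b (Y(T, b) = (T + b) + 11*(1/11) = (T + b) + 1 = 1 + T + b)
(52 + Y(10, sqrt(-4 + p)))**2 = (52 + (1 + 10 + sqrt(-4 + 3)))**2 = (52 + (1 + 10 + sqrt(-1)))**2 = (52 + (1 + 10 + I))**2 = (52 + (11 + I))**2 = (63 + I)**2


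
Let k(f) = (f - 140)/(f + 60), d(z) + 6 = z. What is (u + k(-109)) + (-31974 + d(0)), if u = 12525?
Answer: -953046/49 ≈ -19450.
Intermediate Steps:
d(z) = -6 + z
k(f) = (-140 + f)/(60 + f)
(u + k(-109)) + (-31974 + d(0)) = (12525 + (-140 - 109)/(60 - 109)) + (-31974 + (-6 + 0)) = (12525 - 249/(-49)) + (-31974 - 6) = (12525 - 1/49*(-249)) - 31980 = (12525 + 249/49) - 31980 = 613974/49 - 31980 = -953046/49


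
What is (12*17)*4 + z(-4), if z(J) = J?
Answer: 812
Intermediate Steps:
(12*17)*4 + z(-4) = (12*17)*4 - 4 = 204*4 - 4 = 816 - 4 = 812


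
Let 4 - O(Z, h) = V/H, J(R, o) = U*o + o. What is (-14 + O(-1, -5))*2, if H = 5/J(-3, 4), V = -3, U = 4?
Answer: 4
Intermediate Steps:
J(R, o) = 5*o (J(R, o) = 4*o + o = 5*o)
H = ¼ (H = 5/((5*4)) = 5/20 = 5*(1/20) = ¼ ≈ 0.25000)
O(Z, h) = 16 (O(Z, h) = 4 - (-3)/¼ = 4 - (-3)*4 = 4 - 1*(-12) = 4 + 12 = 16)
(-14 + O(-1, -5))*2 = (-14 + 16)*2 = 2*2 = 4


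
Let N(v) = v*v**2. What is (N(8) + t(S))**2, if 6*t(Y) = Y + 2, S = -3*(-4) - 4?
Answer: 2374681/9 ≈ 2.6385e+5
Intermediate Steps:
S = 8 (S = 12 - 4 = 8)
N(v) = v**3
t(Y) = 1/3 + Y/6 (t(Y) = (Y + 2)/6 = (2 + Y)/6 = 1/3 + Y/6)
(N(8) + t(S))**2 = (8**3 + (1/3 + (1/6)*8))**2 = (512 + (1/3 + 4/3))**2 = (512 + 5/3)**2 = (1541/3)**2 = 2374681/9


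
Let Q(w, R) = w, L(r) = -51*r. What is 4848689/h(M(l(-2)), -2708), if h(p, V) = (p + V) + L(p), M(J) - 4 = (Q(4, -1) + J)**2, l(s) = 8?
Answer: -4848689/10108 ≈ -479.69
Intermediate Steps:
M(J) = 4 + (4 + J)**2
h(p, V) = V - 50*p (h(p, V) = (p + V) - 51*p = (V + p) - 51*p = V - 50*p)
4848689/h(M(l(-2)), -2708) = 4848689/(-2708 - 50*(4 + (4 + 8)**2)) = 4848689/(-2708 - 50*(4 + 12**2)) = 4848689/(-2708 - 50*(4 + 144)) = 4848689/(-2708 - 50*148) = 4848689/(-2708 - 7400) = 4848689/(-10108) = 4848689*(-1/10108) = -4848689/10108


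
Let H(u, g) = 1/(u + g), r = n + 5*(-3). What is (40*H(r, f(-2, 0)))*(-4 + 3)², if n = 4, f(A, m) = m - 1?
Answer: -10/3 ≈ -3.3333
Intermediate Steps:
f(A, m) = -1 + m
r = -11 (r = 4 + 5*(-3) = 4 - 15 = -11)
H(u, g) = 1/(g + u)
(40*H(r, f(-2, 0)))*(-4 + 3)² = (40/((-1 + 0) - 11))*(-4 + 3)² = (40/(-1 - 11))*(-1)² = (40/(-12))*1 = (40*(-1/12))*1 = -10/3*1 = -10/3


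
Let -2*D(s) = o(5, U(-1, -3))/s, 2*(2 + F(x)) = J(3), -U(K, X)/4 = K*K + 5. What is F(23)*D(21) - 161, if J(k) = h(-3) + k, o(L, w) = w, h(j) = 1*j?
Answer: -1135/7 ≈ -162.14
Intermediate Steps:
h(j) = j
U(K, X) = -20 - 4*K² (U(K, X) = -4*(K*K + 5) = -4*(K² + 5) = -4*(5 + K²) = -20 - 4*K²)
J(k) = -3 + k
F(x) = -2 (F(x) = -2 + (-3 + 3)/2 = -2 + (½)*0 = -2 + 0 = -2)
D(s) = 12/s (D(s) = -(-20 - 4*(-1)²)/(2*s) = -(-20 - 4*1)/(2*s) = -(-20 - 4)/(2*s) = -(-12)/s = 12/s)
F(23)*D(21) - 161 = -24/21 - 161 = -2*4/7 - 161 = -8/7 - 161 = -1135/7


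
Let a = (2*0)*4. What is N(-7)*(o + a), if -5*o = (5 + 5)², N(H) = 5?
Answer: -100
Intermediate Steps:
o = -20 (o = -(5 + 5)²/5 = -⅕*10² = -⅕*100 = -20)
a = 0 (a = 0*4 = 0)
N(-7)*(o + a) = 5*(-20 + 0) = 5*(-20) = -100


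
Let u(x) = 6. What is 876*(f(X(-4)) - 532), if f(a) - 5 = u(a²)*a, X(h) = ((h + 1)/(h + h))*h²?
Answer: -430116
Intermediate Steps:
X(h) = h*(1 + h)/2 (X(h) = ((1 + h)/((2*h)))*h² = ((1 + h)*(1/(2*h)))*h² = ((1 + h)/(2*h))*h² = h*(1 + h)/2)
f(a) = 5 + 6*a
876*(f(X(-4)) - 532) = 876*((5 + 6*((½)*(-4)*(1 - 4))) - 532) = 876*((5 + 6*((½)*(-4)*(-3))) - 532) = 876*((5 + 6*6) - 532) = 876*((5 + 36) - 532) = 876*(41 - 532) = 876*(-491) = -430116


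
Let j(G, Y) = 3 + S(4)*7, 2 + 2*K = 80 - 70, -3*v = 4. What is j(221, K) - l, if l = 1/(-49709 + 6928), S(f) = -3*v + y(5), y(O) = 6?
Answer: 3123014/42781 ≈ 73.000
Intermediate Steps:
v = -4/3 (v = -⅓*4 = -4/3 ≈ -1.3333)
S(f) = 10 (S(f) = -3*(-4/3) + 6 = 4 + 6 = 10)
K = 4 (K = -1 + (80 - 70)/2 = -1 + (½)*10 = -1 + 5 = 4)
j(G, Y) = 73 (j(G, Y) = 3 + 10*7 = 3 + 70 = 73)
l = -1/42781 (l = 1/(-42781) = -1/42781 ≈ -2.3375e-5)
j(221, K) - l = 73 - 1*(-1/42781) = 73 + 1/42781 = 3123014/42781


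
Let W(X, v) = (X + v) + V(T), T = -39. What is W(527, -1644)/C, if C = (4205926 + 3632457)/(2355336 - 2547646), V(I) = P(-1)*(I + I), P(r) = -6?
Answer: 124809190/7838383 ≈ 15.923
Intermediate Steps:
V(I) = -12*I (V(I) = -6*(I + I) = -12*I)
C = -7838383/192310 (C = 7838383/(-192310) = 7838383*(-1/192310) = -7838383/192310 ≈ -40.759)
W(X, v) = 468 + X + v (W(X, v) = (X + v) - 12*(-39) = (X + v) + 468 = 468 + X + v)
W(527, -1644)/C = (468 + 527 - 1644)/(-7838383/192310) = -649*(-192310/7838383) = 124809190/7838383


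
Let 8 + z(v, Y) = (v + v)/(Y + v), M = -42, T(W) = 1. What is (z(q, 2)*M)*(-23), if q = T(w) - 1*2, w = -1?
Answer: -9660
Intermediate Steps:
q = -1 (q = 1 - 1*2 = 1 - 2 = -1)
z(v, Y) = -8 + 2*v/(Y + v) (z(v, Y) = -8 + (v + v)/(Y + v) = -8 + (2*v)/(Y + v) = -8 + 2*v/(Y + v))
(z(q, 2)*M)*(-23) = ((2*(-4*2 - 3*(-1))/(2 - 1))*(-42))*(-23) = ((2*(-8 + 3)/1)*(-42))*(-23) = ((2*1*(-5))*(-42))*(-23) = -10*(-42)*(-23) = 420*(-23) = -9660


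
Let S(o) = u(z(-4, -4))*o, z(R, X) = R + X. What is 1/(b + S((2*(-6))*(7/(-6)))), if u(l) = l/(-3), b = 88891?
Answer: 3/266785 ≈ 1.1245e-5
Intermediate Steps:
u(l) = -l/3 (u(l) = l*(-⅓) = -l/3)
S(o) = 8*o/3 (S(o) = (-(-4 - 4)/3)*o = (-⅓*(-8))*o = 8*o/3)
1/(b + S((2*(-6))*(7/(-6)))) = 1/(88891 + 8*((2*(-6))*(7/(-6)))/3) = 1/(88891 + 8*(-84*(-1)/6)/3) = 1/(88891 + 8*(-12*(-7/6))/3) = 1/(88891 + (8/3)*14) = 1/(88891 + 112/3) = 1/(266785/3) = 3/266785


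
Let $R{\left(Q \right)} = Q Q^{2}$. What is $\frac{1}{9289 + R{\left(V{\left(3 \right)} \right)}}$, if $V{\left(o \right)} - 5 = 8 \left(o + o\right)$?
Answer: $\frac{1}{158166} \approx 6.3225 \cdot 10^{-6}$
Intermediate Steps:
$V{\left(o \right)} = 5 + 16 o$ ($V{\left(o \right)} = 5 + 8 \left(o + o\right) = 5 + 8 \cdot 2 o = 5 + 16 o$)
$R{\left(Q \right)} = Q^{3}$
$\frac{1}{9289 + R{\left(V{\left(3 \right)} \right)}} = \frac{1}{9289 + \left(5 + 16 \cdot 3\right)^{3}} = \frac{1}{9289 + \left(5 + 48\right)^{3}} = \frac{1}{9289 + 53^{3}} = \frac{1}{9289 + 148877} = \frac{1}{158166}$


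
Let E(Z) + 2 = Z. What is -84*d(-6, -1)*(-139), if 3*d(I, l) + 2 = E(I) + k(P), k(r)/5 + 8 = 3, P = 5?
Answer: -136220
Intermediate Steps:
k(r) = -25 (k(r) = -40 + 5*3 = -40 + 15 = -25)
E(Z) = -2 + Z
d(I, l) = -29/3 + I/3 (d(I, l) = -2/3 + ((-2 + I) - 25)/3 = -2/3 + (-27 + I)/3 = -2/3 + (-9 + I/3) = -29/3 + I/3)
-84*d(-6, -1)*(-139) = -84*(-29/3 + (1/3)*(-6))*(-139) = -84*(-29/3 - 2)*(-139) = -84*(-35/3)*(-139) = 980*(-139) = -136220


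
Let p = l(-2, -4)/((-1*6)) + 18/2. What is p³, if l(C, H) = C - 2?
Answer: 24389/27 ≈ 903.30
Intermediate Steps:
l(C, H) = -2 + C
p = 29/3 (p = (-2 - 2)/((-1*6)) + 18/2 = -4/(-6) + 18*(½) = -4*(-⅙) + 9 = ⅔ + 9 = 29/3 ≈ 9.6667)
p³ = (29/3)³ = 24389/27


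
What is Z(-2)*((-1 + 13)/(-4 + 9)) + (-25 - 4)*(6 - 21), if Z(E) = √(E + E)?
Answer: 435 + 24*I/5 ≈ 435.0 + 4.8*I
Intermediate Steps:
Z(E) = √2*√E (Z(E) = √(2*E) = √2*√E)
Z(-2)*((-1 + 13)/(-4 + 9)) + (-25 - 4)*(6 - 21) = (√2*√(-2))*((-1 + 13)/(-4 + 9)) + (-25 - 4)*(6 - 21) = (√2*(I*√2))*(12/5) - 29*(-15) = (2*I)*(12*(⅕)) + 435 = (2*I)*(12/5) + 435 = 24*I/5 + 435 = 435 + 24*I/5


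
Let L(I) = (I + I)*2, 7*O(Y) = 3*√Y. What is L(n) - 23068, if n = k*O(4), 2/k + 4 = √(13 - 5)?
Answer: -161500/7 - 12*√2/7 ≈ -23074.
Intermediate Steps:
O(Y) = 3*√Y/7 (O(Y) = (3*√Y)/7 = 3*√Y/7)
k = 2/(-4 + 2*√2) (k = 2/(-4 + √(13 - 5)) = 2/(-4 + √8) = 2/(-4 + 2*√2) ≈ -1.7071)
n = -6/7 - 3*√2/7 (n = (-1 - √2/2)*(3*√4/7) = (-1 - √2/2)*((3/7)*2) = (-1 - √2/2)*(6/7) = -6/7 - 3*√2/7 ≈ -1.4632)
L(I) = 4*I (L(I) = (2*I)*2 = 4*I)
L(n) - 23068 = 4*(-6/7 - 3*√2/7) - 23068 = (-24/7 - 12*√2/7) - 23068 = -161500/7 - 12*√2/7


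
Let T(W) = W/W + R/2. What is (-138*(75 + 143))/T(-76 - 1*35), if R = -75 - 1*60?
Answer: 60168/133 ≈ 452.39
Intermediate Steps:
R = -135 (R = -75 - 60 = -135)
T(W) = -133/2 (T(W) = W/W - 135/2 = 1 - 135*½ = 1 - 135/2 = -133/2)
(-138*(75 + 143))/T(-76 - 1*35) = (-138*(75 + 143))/(-133/2) = -138*218*(-2/133) = -30084*(-2/133) = 60168/133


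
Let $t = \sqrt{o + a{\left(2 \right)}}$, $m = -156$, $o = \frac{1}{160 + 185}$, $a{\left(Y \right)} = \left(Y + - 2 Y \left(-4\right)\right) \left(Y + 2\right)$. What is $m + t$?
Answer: $-156 + \frac{\sqrt{8570145}}{345} \approx -147.51$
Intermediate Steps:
$a{\left(Y \right)} = 9 Y \left(2 + Y\right)$ ($a{\left(Y \right)} = \left(Y + 8 Y\right) \left(2 + Y\right) = 9 Y \left(2 + Y\right)$)
$o = \frac{1}{345} \approx 0.0028986$
$t = \frac{\sqrt{8570145}}{345}$ ($t = \sqrt{\frac{1}{345} + 9 \cdot 2 \left(2 + 2\right)} = \sqrt{\frac{1}{345} + 9 \cdot 2 \cdot 4} = \sqrt{\frac{1}{345} + 72} = \sqrt{\frac{24841}{345}} = \frac{\sqrt{8570145}}{345} \approx 8.4855$)
$m + t = -156 + \frac{\sqrt{8570145}}{345}$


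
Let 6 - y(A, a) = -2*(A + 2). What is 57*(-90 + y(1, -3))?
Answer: -4446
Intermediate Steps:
y(A, a) = 10 + 2*A (y(A, a) = 6 - (-2)*(A + 2) = 6 - (-2)*(2 + A) = 6 - (-4 - 2*A) = 6 + (4 + 2*A) = 10 + 2*A)
57*(-90 + y(1, -3)) = 57*(-90 + (10 + 2*1)) = 57*(-90 + (10 + 2)) = 57*(-90 + 12) = 57*(-78) = -4446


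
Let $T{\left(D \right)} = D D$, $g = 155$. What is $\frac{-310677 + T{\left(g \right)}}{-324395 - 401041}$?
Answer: $\frac{71663}{181359} \approx 0.39514$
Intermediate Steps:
$T{\left(D \right)} = D^{2}$
$\frac{-310677 + T{\left(g \right)}}{-324395 - 401041} = \frac{-310677 + 155^{2}}{-324395 - 401041} = \frac{-310677 + 24025}{-725436} = \left(-286652\right) \left(- \frac{1}{725436}\right) = \frac{71663}{181359}$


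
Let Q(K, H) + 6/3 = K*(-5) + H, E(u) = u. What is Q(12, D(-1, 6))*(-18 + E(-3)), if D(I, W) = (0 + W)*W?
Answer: 546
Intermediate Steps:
D(I, W) = W² (D(I, W) = W*W = W²)
Q(K, H) = -2 + H - 5*K (Q(K, H) = -2 + (K*(-5) + H) = -2 + (-5*K + H) = -2 + (H - 5*K) = -2 + H - 5*K)
Q(12, D(-1, 6))*(-18 + E(-3)) = (-2 + 6² - 5*12)*(-18 - 3) = (-2 + 36 - 60)*(-21) = -26*(-21) = 546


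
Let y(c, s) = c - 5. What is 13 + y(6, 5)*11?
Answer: 24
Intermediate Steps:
y(c, s) = -5 + c
13 + y(6, 5)*11 = 13 + (-5 + 6)*11 = 13 + 1*11 = 13 + 11 = 24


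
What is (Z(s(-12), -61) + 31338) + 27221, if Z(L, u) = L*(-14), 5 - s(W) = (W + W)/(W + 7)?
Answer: 292781/5 ≈ 58556.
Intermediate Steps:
s(W) = 5 - 2*W/(7 + W) (s(W) = 5 - (W + W)/(W + 7) = 5 - 2*W/(7 + W))
Z(L, u) = -14*L
(Z(s(-12), -61) + 31338) + 27221 = (-14*(35 + 3*(-12))/(7 - 12) + 31338) + 27221 = (-14*(35 - 36)/(-5) + 31338) + 27221 = (-(-14)*(-1)/5 + 31338) + 27221 = (-14*⅕ + 31338) + 27221 = (-14/5 + 31338) + 27221 = 156676/5 + 27221 = 292781/5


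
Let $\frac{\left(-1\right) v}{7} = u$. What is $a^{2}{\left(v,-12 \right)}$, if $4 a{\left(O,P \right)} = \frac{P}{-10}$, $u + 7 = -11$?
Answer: $\frac{9}{100} \approx 0.09$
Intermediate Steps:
$u = -18$ ($u = -7 - 11 = -18$)
$v = 126$ ($v = \left(-7\right) \left(-18\right) = 126$)
$a{\left(O,P \right)} = - \frac{P}{40}$ ($a{\left(O,P \right)} = \frac{P \frac{1}{-10}}{4} = \frac{P \left(- \frac{1}{10}\right)}{4} = \frac{\left(- \frac{1}{10}\right) P}{4} = - \frac{P}{40}$)
$a^{2}{\left(v,-12 \right)} = \left(\left(- \frac{1}{40}\right) \left(-12\right)\right)^{2} = \left(\frac{3}{10}\right)^{2} = \frac{9}{100}$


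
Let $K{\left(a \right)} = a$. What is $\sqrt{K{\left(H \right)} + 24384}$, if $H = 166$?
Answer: $5 \sqrt{982} \approx 156.68$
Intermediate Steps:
$\sqrt{K{\left(H \right)} + 24384} = \sqrt{166 + 24384} = \sqrt{24550} = 5 \sqrt{982}$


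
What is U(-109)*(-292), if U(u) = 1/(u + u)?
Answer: 146/109 ≈ 1.3394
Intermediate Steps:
U(u) = 1/(2*u)
U(-109)*(-292) = ((1/2)/(-109))*(-292) = ((1/2)*(-1/109))*(-292) = -1/218*(-292) = 146/109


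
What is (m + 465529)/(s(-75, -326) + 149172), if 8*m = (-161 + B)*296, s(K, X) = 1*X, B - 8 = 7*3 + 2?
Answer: 460719/148846 ≈ 3.0953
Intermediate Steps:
B = 31 (B = 8 + (7*3 + 2) = 8 + (21 + 2) = 8 + 23 = 31)
s(K, X) = X
m = -4810 (m = ((-161 + 31)*296)/8 = (-130*296)/8 = (⅛)*(-38480) = -4810)
(m + 465529)/(s(-75, -326) + 149172) = (-4810 + 465529)/(-326 + 149172) = 460719/148846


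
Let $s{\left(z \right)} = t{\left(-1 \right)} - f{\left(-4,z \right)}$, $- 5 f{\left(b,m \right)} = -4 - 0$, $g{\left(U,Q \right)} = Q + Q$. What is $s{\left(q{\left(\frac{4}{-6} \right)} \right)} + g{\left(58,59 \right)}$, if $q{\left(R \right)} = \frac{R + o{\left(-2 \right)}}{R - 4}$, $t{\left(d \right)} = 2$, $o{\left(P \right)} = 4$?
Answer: $\frac{596}{5} \approx 119.2$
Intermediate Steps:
$g{\left(U,Q \right)} = 2 Q$
$f{\left(b,m \right)} = \frac{4}{5}$ ($f{\left(b,m \right)} = - \frac{-4 - 0}{5} = - \frac{-4 + 0}{5} = \left(- \frac{1}{5}\right) \left(-4\right) = \frac{4}{5}$)
$q{\left(R \right)} = \frac{4 + R}{-4 + R}$ ($q{\left(R \right)} = \frac{R + 4}{R - 4} = \frac{4 + R}{-4 + R}$)
$s{\left(z \right)} = \frac{6}{5}$ ($s{\left(z \right)} = 2 - \frac{4}{5} = \frac{6}{5}$)
$s{\left(q{\left(\frac{4}{-6} \right)} \right)} + g{\left(58,59 \right)} = \frac{6}{5} + 2 \cdot 59 = \frac{6}{5} + 118 = \frac{596}{5}$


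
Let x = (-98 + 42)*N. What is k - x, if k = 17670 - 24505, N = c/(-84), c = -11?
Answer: -20483/3 ≈ -6827.7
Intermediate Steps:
N = 11/84 (N = -11/(-84) = -11*(-1/84) = 11/84 ≈ 0.13095)
x = -22/3 (x = (-98 + 42)*(11/84) = -56*11/84 = -22/3 ≈ -7.3333)
k = -6835
k - x = -6835 - 1*(-22/3) = -6835 + 22/3 = -20483/3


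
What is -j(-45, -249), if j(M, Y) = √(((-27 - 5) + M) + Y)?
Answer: -I*√326 ≈ -18.055*I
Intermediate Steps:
j(M, Y) = √(-32 + M + Y) (j(M, Y) = √((-32 + M) + Y) = √(-32 + M + Y))
-j(-45, -249) = -√(-32 - 45 - 249) = -√(-326) = -I*√326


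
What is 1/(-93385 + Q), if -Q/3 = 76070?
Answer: -1/321595 ≈ -3.1095e-6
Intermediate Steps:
Q = -228210 (Q = -3*76070 = -228210)
1/(-93385 + Q) = 1/(-93385 - 228210) = 1/(-321595) = -1/321595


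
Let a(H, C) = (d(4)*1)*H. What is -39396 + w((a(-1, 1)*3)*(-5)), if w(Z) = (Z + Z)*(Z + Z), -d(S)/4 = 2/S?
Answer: -35796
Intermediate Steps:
d(S) = -8/S
a(H, C) = -2*H (a(H, C) = (-8/4*1)*H = (-8*¼*1)*H = (-2*1)*H = -2*H)
w(Z) = 4*Z² (w(Z) = (2*Z)*(2*Z) = 4*Z²)
-39396 + w((a(-1, 1)*3)*(-5)) = -39396 + 4*((-2*(-1)*3)*(-5))² = -39396 + 4*((2*3)*(-5))² = -39396 + 4*(6*(-5))² = -39396 + 4*(-30)² = -39396 + 4*900 = -39396 + 3600 = -35796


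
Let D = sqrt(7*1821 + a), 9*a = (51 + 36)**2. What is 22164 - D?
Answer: 22164 - 2*sqrt(3397) ≈ 22047.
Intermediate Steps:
a = 841 (a = (51 + 36)**2/9 = (1/9)*87**2 = (1/9)*7569 = 841)
D = 2*sqrt(3397) (D = sqrt(7*1821 + 841) = sqrt(12747 + 841) = sqrt(13588) = 2*sqrt(3397) ≈ 116.57)
22164 - D = 22164 - 2*sqrt(3397)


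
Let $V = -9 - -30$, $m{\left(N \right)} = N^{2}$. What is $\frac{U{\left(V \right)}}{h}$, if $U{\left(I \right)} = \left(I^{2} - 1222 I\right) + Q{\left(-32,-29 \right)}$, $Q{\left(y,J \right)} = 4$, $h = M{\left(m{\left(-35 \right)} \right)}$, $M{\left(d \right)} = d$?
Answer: $- \frac{25217}{1225} \approx -20.585$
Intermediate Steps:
$V = 21$ ($V = -9 + 30 = 21$)
$h = 1225$ ($h = \left(-35\right)^{2} = 1225$)
$U{\left(I \right)} = 4 + I^{2} - 1222 I$ ($U{\left(I \right)} = \left(I^{2} - 1222 I\right) + 4 = 4 + I^{2} - 1222 I$)
$\frac{U{\left(V \right)}}{h} = \frac{4 + 21^{2} - 25662}{1225} = \left(4 + 441 - 25662\right) \frac{1}{1225} = \left(-25217\right) \frac{1}{1225} = - \frac{25217}{1225}$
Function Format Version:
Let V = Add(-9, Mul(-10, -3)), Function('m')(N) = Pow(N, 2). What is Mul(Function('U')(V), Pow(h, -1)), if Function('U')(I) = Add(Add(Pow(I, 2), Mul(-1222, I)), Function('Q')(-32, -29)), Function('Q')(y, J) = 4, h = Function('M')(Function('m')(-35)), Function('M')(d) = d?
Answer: Rational(-25217, 1225) ≈ -20.585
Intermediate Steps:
V = 21 (V = Add(-9, 30) = 21)
h = 1225 (h = Pow(-35, 2) = 1225)
Function('U')(I) = Add(4, Pow(I, 2), Mul(-1222, I)) (Function('U')(I) = Add(Add(Pow(I, 2), Mul(-1222, I)), 4) = Add(4, Pow(I, 2), Mul(-1222, I)))
Mul(Function('U')(V), Pow(h, -1)) = Mul(Add(4, Pow(21, 2), Mul(-1222, 21)), Pow(1225, -1)) = Mul(Add(4, 441, -25662), Rational(1, 1225)) = Mul(-25217, Rational(1, 1225)) = Rational(-25217, 1225)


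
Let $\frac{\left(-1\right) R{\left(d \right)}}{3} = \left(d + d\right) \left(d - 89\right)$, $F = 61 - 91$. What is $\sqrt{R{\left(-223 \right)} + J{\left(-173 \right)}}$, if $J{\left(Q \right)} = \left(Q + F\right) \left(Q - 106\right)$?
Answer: $3 i \sqrt{40091} \approx 600.68 i$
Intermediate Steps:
$F = -30$
$J{\left(Q \right)} = \left(-106 + Q\right) \left(-30 + Q\right)$ ($J{\left(Q \right)} = \left(Q - 30\right) \left(Q - 106\right) = \left(-30 + Q\right) \left(-106 + Q\right) = \left(-106 + Q\right) \left(-30 + Q\right)$)
$R{\left(d \right)} = - 6 d \left(-89 + d\right)$ ($R{\left(d \right)} = - 3 \left(d + d\right) \left(d - 89\right) = - 3 \cdot 2 d \left(-89 + d\right) = - 6 d \left(-89 + d\right)$)
$\sqrt{R{\left(-223 \right)} + J{\left(-173 \right)}} = \sqrt{6 \left(-223\right) \left(89 - -223\right) + \left(3180 + \left(-173\right)^{2} - -23528\right)} = \sqrt{6 \left(-223\right) \left(89 + 223\right) + \left(3180 + 29929 + 23528\right)} = \sqrt{6 \left(-223\right) 312 + 56637} = \sqrt{-417456 + 56637} = \sqrt{-360819} = 3 i \sqrt{40091}$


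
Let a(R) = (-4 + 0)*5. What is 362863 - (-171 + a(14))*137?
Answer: 389030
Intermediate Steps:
a(R) = -20 (a(R) = -4*5 = -20)
362863 - (-171 + a(14))*137 = 362863 - (-171 - 20)*137 = 362863 - (-191)*137 = 362863 - 1*(-26167) = 362863 + 26167 = 389030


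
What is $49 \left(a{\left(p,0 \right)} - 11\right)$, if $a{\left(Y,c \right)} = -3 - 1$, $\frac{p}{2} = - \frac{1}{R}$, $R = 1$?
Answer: $-735$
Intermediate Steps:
$p = -2$ ($p = 2 \left(- 1^{-1}\right) = 2 \left(\left(-1\right) 1\right) = 2 \left(-1\right) = -2$)
$a{\left(Y,c \right)} = -4$
$49 \left(a{\left(p,0 \right)} - 11\right) = 49 \left(-4 - 11\right) = 49 \left(-15\right) = -735$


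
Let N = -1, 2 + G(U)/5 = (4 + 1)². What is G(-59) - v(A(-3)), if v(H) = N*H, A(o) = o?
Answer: 112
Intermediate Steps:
G(U) = 115 (G(U) = -10 + 5*(4 + 1)² = -10 + 5*5² = -10 + 5*25 = -10 + 125 = 115)
v(H) = -H
G(-59) - v(A(-3)) = 115 - (-1)*(-3) = 115 - 1*3 = 115 - 3 = 112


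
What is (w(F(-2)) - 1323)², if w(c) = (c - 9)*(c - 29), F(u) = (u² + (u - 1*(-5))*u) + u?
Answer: 799236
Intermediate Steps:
F(u) = u + u² + u*(5 + u) (F(u) = (u² + (u + 5)*u) + u = (u² + (5 + u)*u) + u = (u² + u*(5 + u)) + u = u + u² + u*(5 + u))
w(c) = (-29 + c)*(-9 + c) (w(c) = (-9 + c)*(-29 + c) = (-29 + c)*(-9 + c))
(w(F(-2)) - 1323)² = ((261 + (2*(-2)*(3 - 2))² - 76*(-2)*(3 - 2)) - 1323)² = ((261 + (2*(-2)*1)² - 76*(-2)) - 1323)² = ((261 + (-4)² - 38*(-4)) - 1323)² = ((261 + 16 + 152) - 1323)² = (429 - 1323)² = (-894)² = 799236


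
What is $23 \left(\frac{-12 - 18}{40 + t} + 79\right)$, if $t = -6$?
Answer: $\frac{30544}{17} \approx 1796.7$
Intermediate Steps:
$23 \left(\frac{-12 - 18}{40 + t} + 79\right) = 23 \left(\frac{-12 - 18}{40 - 6} + 79\right) = 23 \left(- \frac{30}{34} + 79\right) = 23 \left(\left(-30\right) \frac{1}{34} + 79\right) = 23 \left(- \frac{15}{17} + 79\right) = 23 \cdot \frac{1328}{17} = \frac{30544}{17}$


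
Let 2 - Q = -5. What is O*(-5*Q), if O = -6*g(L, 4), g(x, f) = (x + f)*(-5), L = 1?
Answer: -5250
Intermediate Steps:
Q = 7 (Q = 2 - 1*(-5) = 2 + 5 = 7)
g(x, f) = -5*f - 5*x (g(x, f) = (f + x)*(-5) = -5*f - 5*x)
O = 150 (O = -6*(-5*4 - 5*1) = -6*(-20 - 5) = -6*(-25) = 150)
O*(-5*Q) = 150*(-5*7) = 150*(-35) = -5250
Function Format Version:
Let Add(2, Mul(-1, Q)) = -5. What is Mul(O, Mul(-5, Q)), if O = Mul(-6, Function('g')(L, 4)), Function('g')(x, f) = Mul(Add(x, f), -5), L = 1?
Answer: -5250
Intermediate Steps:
Q = 7 (Q = Add(2, Mul(-1, -5)) = Add(2, 5) = 7)
Function('g')(x, f) = Add(Mul(-5, f), Mul(-5, x)) (Function('g')(x, f) = Mul(Add(f, x), -5) = Add(Mul(-5, f), Mul(-5, x)))
O = 150 (O = Mul(-6, Add(Mul(-5, 4), Mul(-5, 1))) = Mul(-6, Add(-20, -5)) = Mul(-6, -25) = 150)
Mul(O, Mul(-5, Q)) = Mul(150, Mul(-5, 7)) = Mul(150, -35) = -5250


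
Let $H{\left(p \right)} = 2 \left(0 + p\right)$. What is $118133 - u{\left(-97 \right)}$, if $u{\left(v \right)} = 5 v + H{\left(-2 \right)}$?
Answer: $118622$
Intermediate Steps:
$H{\left(p \right)} = 2 p$
$u{\left(v \right)} = -4 + 5 v$ ($u{\left(v \right)} = 5 v + 2 \left(-2\right) = 5 v - 4 = -4 + 5 v$)
$118133 - u{\left(-97 \right)} = 118133 - \left(-4 + 5 \left(-97\right)\right) = 118133 - \left(-4 - 485\right) = 118133 - -489 = 118133 + 489 = 118622$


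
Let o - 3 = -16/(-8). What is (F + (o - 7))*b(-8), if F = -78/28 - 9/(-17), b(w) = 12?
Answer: -6078/119 ≈ -51.076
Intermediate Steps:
o = 5 (o = 3 - 16/(-8) = 3 - 16*(-1)/8 = 3 - 2*(-1) = 3 + 2 = 5)
F = -537/238 (F = -78*1/28 - 9*(-1/17) = -39/14 + 9/17 = -537/238 ≈ -2.2563)
(F + (o - 7))*b(-8) = (-537/238 + (5 - 7))*12 = (-537/238 - 2)*12 = -1013/238*12 = -6078/119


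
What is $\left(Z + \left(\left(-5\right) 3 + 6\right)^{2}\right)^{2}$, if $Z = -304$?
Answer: $49729$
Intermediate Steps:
$\left(Z + \left(\left(-5\right) 3 + 6\right)^{2}\right)^{2} = \left(-304 + \left(\left(-5\right) 3 + 6\right)^{2}\right)^{2} = \left(-304 + \left(-15 + 6\right)^{2}\right)^{2} = \left(-304 + \left(-9\right)^{2}\right)^{2} = \left(-304 + 81\right)^{2} = \left(-223\right)^{2} = 49729$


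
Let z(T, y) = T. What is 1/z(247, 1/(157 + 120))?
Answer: 1/247 ≈ 0.0040486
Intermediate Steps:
1/z(247, 1/(157 + 120)) = 1/247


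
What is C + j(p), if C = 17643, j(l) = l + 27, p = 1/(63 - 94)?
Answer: 547769/31 ≈ 17670.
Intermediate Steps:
p = -1/31 (p = 1/(-31) = -1/31 ≈ -0.032258)
j(l) = 27 + l
C + j(p) = 17643 + (27 - 1/31) = 17643 + 836/31 = 547769/31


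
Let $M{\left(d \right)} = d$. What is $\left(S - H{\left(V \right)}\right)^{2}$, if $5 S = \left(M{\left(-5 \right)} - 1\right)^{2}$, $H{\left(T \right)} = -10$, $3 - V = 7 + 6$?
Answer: $\frac{7396}{25} \approx 295.84$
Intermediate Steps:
$V = -10$ ($V = 3 - \left(7 + 6\right) = 3 - 13 = -10$)
$S = \frac{36}{5}$ ($S = \frac{\left(-5 - 1\right)^{2}}{5} = \frac{\left(-6\right)^{2}}{5} = \frac{1}{5} \cdot 36 = \frac{36}{5} \approx 7.2$)
$\left(S - H{\left(V \right)}\right)^{2} = \left(\frac{36}{5} - -10\right)^{2} = \left(\frac{36}{5} + 10\right)^{2} = \left(\frac{86}{5}\right)^{2} = \frac{7396}{25}$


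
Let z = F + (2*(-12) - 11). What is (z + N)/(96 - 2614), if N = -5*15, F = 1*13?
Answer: 97/2518 ≈ 0.038523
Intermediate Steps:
F = 13
N = -75 (N = -5*1*15 = -5*15 = -75)
z = -22 (z = 13 + (2*(-12) - 11) = 13 + (-24 - 11) = 13 - 35 = -22)
(z + N)/(96 - 2614) = (-22 - 75)/(96 - 2614) = -97/(-2518) = -97*(-1/2518) = 97/2518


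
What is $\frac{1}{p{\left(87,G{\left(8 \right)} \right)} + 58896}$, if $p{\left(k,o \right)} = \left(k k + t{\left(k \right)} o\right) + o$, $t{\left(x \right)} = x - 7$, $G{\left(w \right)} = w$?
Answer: $\frac{1}{67113} \approx 1.49 \cdot 10^{-5}$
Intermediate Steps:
$t{\left(x \right)} = -7 + x$ ($t{\left(x \right)} = x - 7 = -7 + x$)
$p{\left(k,o \right)} = o + k^{2} + o \left(-7 + k\right)$ ($p{\left(k,o \right)} = \left(k k + \left(-7 + k\right) o\right) + o = \left(k^{2} + o \left(-7 + k\right)\right) + o = o + k^{2} + o \left(-7 + k\right)$)
$\frac{1}{p{\left(87,G{\left(8 \right)} \right)} + 58896} = \frac{1}{\left(8 + 87^{2} + 8 \left(-7 + 87\right)\right) + 58896} = \frac{1}{\left(8 + 7569 + 8 \cdot 80\right) + 58896} = \frac{1}{\left(8 + 7569 + 640\right) + 58896} = \frac{1}{8217 + 58896} = \frac{1}{67113}$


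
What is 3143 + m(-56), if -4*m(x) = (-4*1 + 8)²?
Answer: 3139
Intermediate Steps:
m(x) = -4 (m(x) = -(-4*1 + 8)²/4 = -(-4 + 8)²/4 = -¼*4² = -¼*16 = -4)
3143 + m(-56) = 3143 - 4 = 3139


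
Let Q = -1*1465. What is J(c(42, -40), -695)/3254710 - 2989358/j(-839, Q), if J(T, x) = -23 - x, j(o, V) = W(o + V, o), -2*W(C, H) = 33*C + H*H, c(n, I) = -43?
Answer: 9729704346884/1021798303595 ≈ 9.5221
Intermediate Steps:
Q = -1465
W(C, H) = -33*C/2 - H**2/2 (W(C, H) = -(33*C + H*H)/2 = -(33*C + H**2)/2 = -(H**2 + 33*C)/2 = -33*C/2 - H**2/2)
j(o, V) = -33*V/2 - 33*o/2 - o**2/2 (j(o, V) = -33*(o + V)/2 - o**2/2 = -33*(V + o)/2 - o**2/2 = (-33*V/2 - 33*o/2) - o**2/2 = -33*V/2 - 33*o/2 - o**2/2)
J(c(42, -40), -695)/3254710 - 2989358/j(-839, Q) = (-23 - 1*(-695))/3254710 - 2989358/(-33/2*(-1465) - 33/2*(-839) - 1/2*(-839)**2) = (-23 + 695)*(1/3254710) - 2989358/(48345/2 + 27687/2 - 1/2*703921) = 672*(1/3254710) - 2989358/(48345/2 + 27687/2 - 703921/2) = 336/1627355 - 2989358/(-627889/2) = 336/1627355 - 2989358*(-2/627889) = 336/1627355 + 5978716/627889 = 9729704346884/1021798303595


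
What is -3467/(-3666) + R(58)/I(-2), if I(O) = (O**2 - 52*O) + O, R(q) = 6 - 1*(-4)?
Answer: 202081/194298 ≈ 1.0401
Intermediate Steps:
R(q) = 10 (R(q) = 6 + 4 = 10)
I(O) = O**2 - 51*O
-3467/(-3666) + R(58)/I(-2) = -3467/(-3666) + 10/((-2*(-51 - 2))) = -3467*(-1/3666) + 10/((-2*(-53))) = 3467/3666 + 10/106 = 3467/3666 + 10*(1/106) = 3467/3666 + 5/53 = 202081/194298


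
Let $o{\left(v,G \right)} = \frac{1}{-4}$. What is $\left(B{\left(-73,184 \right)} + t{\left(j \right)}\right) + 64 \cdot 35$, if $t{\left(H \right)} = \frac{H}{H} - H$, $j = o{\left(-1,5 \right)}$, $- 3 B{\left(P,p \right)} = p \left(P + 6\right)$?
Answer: $\frac{76207}{12} \approx 6350.6$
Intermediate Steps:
$o{\left(v,G \right)} = - \frac{1}{4}$
$B{\left(P,p \right)} = - \frac{p \left(6 + P\right)}{3}$ ($B{\left(P,p \right)} = - \frac{p \left(P + 6\right)}{3} = - \frac{p \left(6 + P\right)}{3}$)
$j = - \frac{1}{4} \approx -0.25$
$t{\left(H \right)} = 1 - H$
$\left(B{\left(-73,184 \right)} + t{\left(j \right)}\right) + 64 \cdot 35 = \left(\left(- \frac{1}{3}\right) 184 \left(6 - 73\right) + \left(1 - - \frac{1}{4}\right)\right) + 64 \cdot 35 = \left(\left(- \frac{1}{3}\right) 184 \left(-67\right) + \left(1 + \frac{1}{4}\right)\right) + 2240 = \left(\frac{12328}{3} + \frac{5}{4}\right) + 2240 = \frac{49327}{12} + 2240 = \frac{76207}{12}$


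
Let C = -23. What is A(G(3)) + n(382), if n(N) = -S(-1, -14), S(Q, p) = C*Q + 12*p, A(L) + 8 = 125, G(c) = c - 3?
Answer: 262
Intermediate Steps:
G(c) = -3 + c
A(L) = 117 (A(L) = -8 + 125 = 117)
S(Q, p) = -23*Q + 12*p
n(N) = 145 (n(N) = -(-23*(-1) + 12*(-14)) = -(23 - 168) = -1*(-145) = 145)
A(G(3)) + n(382) = 117 + 145 = 262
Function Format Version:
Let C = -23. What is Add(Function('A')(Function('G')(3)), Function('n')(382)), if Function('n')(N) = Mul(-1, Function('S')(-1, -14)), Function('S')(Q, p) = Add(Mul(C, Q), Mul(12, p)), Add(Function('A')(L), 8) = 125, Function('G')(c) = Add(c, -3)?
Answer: 262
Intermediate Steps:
Function('G')(c) = Add(-3, c)
Function('A')(L) = 117 (Function('A')(L) = Add(-8, 125) = 117)
Function('S')(Q, p) = Add(Mul(-23, Q), Mul(12, p))
Function('n')(N) = 145 (Function('n')(N) = Mul(-1, Add(Mul(-23, -1), Mul(12, -14))) = Mul(-1, Add(23, -168)) = Mul(-1, -145) = 145)
Add(Function('A')(Function('G')(3)), Function('n')(382)) = Add(117, 145) = 262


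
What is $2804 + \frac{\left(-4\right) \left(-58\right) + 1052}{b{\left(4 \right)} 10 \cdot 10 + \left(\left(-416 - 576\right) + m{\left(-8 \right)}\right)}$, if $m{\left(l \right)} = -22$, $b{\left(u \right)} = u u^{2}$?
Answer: $\frac{7551814}{2693} \approx 2804.2$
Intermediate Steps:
$b{\left(u \right)} = u^{3}$
$2804 + \frac{\left(-4\right) \left(-58\right) + 1052}{b{\left(4 \right)} 10 \cdot 10 + \left(\left(-416 - 576\right) + m{\left(-8 \right)}\right)} = 2804 + \frac{\left(-4\right) \left(-58\right) + 1052}{4^{3} \cdot 10 \cdot 10 - 1014} = 2804 + \frac{232 + 1052}{64 \cdot 10 \cdot 10 - 1014} = 2804 + \frac{1284}{640 \cdot 10 - 1014} = 2804 + \frac{1284}{6400 - 1014} = 2804 + \frac{1284}{5386} = 2804 + 1284 \cdot \frac{1}{5386} = 2804 + \frac{642}{2693} = \frac{7551814}{2693}$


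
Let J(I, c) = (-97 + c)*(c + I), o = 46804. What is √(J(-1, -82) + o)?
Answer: √61661 ≈ 248.32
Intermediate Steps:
J(I, c) = (-97 + c)*(I + c)
√(J(-1, -82) + o) = √(((-82)² - 97*(-1) - 97*(-82) - 1*(-82)) + 46804) = √((6724 + 97 + 7954 + 82) + 46804) = √(14857 + 46804) = √61661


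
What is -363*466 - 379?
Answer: -169537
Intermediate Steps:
-363*466 - 379 = -169158 - 379 = -169537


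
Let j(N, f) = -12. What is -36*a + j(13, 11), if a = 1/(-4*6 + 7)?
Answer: -168/17 ≈ -9.8824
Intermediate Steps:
a = -1/17 (a = 1/(-24 + 7) = 1/(-17) = -1/17 ≈ -0.058824)
-36*a + j(13, 11) = -36*(-1/17) - 12 = 36/17 - 12 = -168/17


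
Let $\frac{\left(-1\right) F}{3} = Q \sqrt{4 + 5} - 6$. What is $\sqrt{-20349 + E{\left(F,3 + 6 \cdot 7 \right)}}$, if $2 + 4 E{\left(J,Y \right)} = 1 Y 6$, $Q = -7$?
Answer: $i \sqrt{20282} \approx 142.41 i$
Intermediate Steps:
$F = 81$ ($F = - 3 \left(- 7 \sqrt{4 + 5} - 6\right) = - 3 \left(- 7 \sqrt{9} - 6\right) = - 3 \left(\left(-7\right) 3 - 6\right) = - 3 \left(-21 - 6\right) = \left(-3\right) \left(-27\right) = 81$)
$E{\left(J,Y \right)} = - \frac{1}{2} + \frac{3 Y}{2}$ ($E{\left(J,Y \right)} = - \frac{1}{2} + \frac{1 Y 6}{4} = - \frac{1}{2} + \frac{Y 6}{4} = - \frac{1}{2} + \frac{6 Y}{4} = - \frac{1}{2} + \frac{3 Y}{2}$)
$\sqrt{-20349 + E{\left(F,3 + 6 \cdot 7 \right)}} = \sqrt{-20349 - \left(\frac{1}{2} - \frac{3 \left(3 + 6 \cdot 7\right)}{2}\right)} = \sqrt{-20349 - \left(\frac{1}{2} - \frac{3 \left(3 + 42\right)}{2}\right)} = \sqrt{-20349 + \left(- \frac{1}{2} + \frac{3}{2} \cdot 45\right)} = \sqrt{-20349 + \left(- \frac{1}{2} + \frac{135}{2}\right)} = \sqrt{-20349 + 67} = \sqrt{-20282} = i \sqrt{20282}$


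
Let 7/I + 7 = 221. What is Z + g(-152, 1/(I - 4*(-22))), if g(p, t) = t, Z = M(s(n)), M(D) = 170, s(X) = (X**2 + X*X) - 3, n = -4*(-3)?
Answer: 3202844/18839 ≈ 170.01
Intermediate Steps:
n = 12
I = 7/214 (I = 7/(-7 + 221) = 7/214 ≈ 0.032710)
s(X) = -3 + 2*X**2 (s(X) = (X**2 + X**2) - 3 = 2*X**2 - 3 = -3 + 2*X**2)
Z = 170
Z + g(-152, 1/(I - 4*(-22))) = 170 + 1/(7/214 - 4*(-22)) = 170 + 1/(7/214 + 88) = 170 + 1/(18839/214) = 170 + 214/18839 = 3202844/18839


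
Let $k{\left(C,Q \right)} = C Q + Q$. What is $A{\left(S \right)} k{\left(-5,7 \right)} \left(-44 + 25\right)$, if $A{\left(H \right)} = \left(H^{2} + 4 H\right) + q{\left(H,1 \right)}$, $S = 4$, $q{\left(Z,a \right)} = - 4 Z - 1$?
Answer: $7980$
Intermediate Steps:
$k{\left(C,Q \right)} = Q + C Q$
$q{\left(Z,a \right)} = -1 - 4 Z$
$A{\left(H \right)} = -1 + H^{2}$ ($A{\left(H \right)} = \left(H^{2} + 4 H\right) - \left(1 + 4 H\right) = -1 + H^{2}$)
$A{\left(S \right)} k{\left(-5,7 \right)} \left(-44 + 25\right) = \left(-1 + 4^{2}\right) 7 \left(1 - 5\right) \left(-44 + 25\right) = \left(-1 + 16\right) 7 \left(-4\right) \left(-19\right) = 15 \left(-28\right) \left(-19\right) = \left(-420\right) \left(-19\right) = 7980$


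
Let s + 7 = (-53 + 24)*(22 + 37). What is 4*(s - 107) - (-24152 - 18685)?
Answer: 35537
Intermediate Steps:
s = -1718 (s = -7 + (-53 + 24)*(22 + 37) = -7 - 29*59 = -7 - 1711 = -1718)
4*(s - 107) - (-24152 - 18685) = 4*(-1718 - 107) - (-24152 - 18685) = 4*(-1825) - 1*(-42837) = -7300 + 42837 = 35537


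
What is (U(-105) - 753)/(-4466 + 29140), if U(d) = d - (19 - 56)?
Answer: -821/24674 ≈ -0.033274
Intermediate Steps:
U(d) = 37 + d (U(d) = d - 1*(-37) = d + 37 = 37 + d)
(U(-105) - 753)/(-4466 + 29140) = ((37 - 105) - 753)/(-4466 + 29140) = (-68 - 753)/24674 = -821*1/24674 = -821/24674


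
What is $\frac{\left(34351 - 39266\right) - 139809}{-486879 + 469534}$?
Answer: $\frac{144724}{17345} \approx 8.3438$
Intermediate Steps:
$\frac{\left(34351 - 39266\right) - 139809}{-486879 + 469534} = \frac{-4915 - 139809}{-17345} = \left(-144724\right) \left(- \frac{1}{17345}\right) = \frac{144724}{17345}$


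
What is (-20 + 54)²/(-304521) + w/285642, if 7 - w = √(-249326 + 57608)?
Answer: -918965/243652626 - I*√21302/95214 ≈ -0.0037716 - 0.0015329*I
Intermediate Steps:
w = 7 - 3*I*√21302 (w = 7 - √(-249326 + 57608) = 7 - √(-191718) = 7 - 3*I*√21302 ≈ 7.0 - 437.86*I)
(-20 + 54)²/(-304521) + w/285642 = (-20 + 54)²/(-304521) + (7 - 3*I*√21302)/285642 = 34²*(-1/304521) + (7 - 3*I*√21302)*(1/285642) = 1156*(-1/304521) + (1/40806 - I*√21302/95214) = -68/17913 + (1/40806 - I*√21302/95214) = -918965/243652626 - I*√21302/95214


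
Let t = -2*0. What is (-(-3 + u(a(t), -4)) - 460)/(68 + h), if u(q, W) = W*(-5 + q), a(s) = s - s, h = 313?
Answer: -159/127 ≈ -1.2520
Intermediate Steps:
t = 0
a(s) = 0
(-(-3 + u(a(t), -4)) - 460)/(68 + h) = (-(-3 - 4*(-5 + 0)) - 460)/(68 + 313) = (-(-3 - 4*(-5)) - 460)/381 = (-(-3 + 20) - 460)/381 = (-1*17 - 460)/381 = (-17 - 460)/381 = (1/381)*(-477) = -159/127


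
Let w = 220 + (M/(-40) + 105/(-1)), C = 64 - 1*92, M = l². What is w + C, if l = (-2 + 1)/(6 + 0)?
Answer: 125279/1440 ≈ 86.999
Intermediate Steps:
l = -⅙ (l = -1/6 = -1*⅙ = -⅙ ≈ -0.16667)
M = 1/36 (M = (-⅙)² = 1/36 ≈ 0.027778)
C = -28 (C = 64 - 92 = -28)
w = 165599/1440 (w = 220 + ((1/36)/(-40) + 105/(-1)) = 220 + ((1/36)*(-1/40) + 105*(-1)) = 220 + (-1/1440 - 105) = 220 - 151201/1440 = 165599/1440 ≈ 115.00)
w + C = 165599/1440 - 28 = 125279/1440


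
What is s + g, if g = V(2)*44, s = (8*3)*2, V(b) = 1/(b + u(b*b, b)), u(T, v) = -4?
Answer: 26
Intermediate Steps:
V(b) = 1/(-4 + b) (V(b) = 1/(b - 4) = 1/(-4 + b))
s = 48 (s = 24*2 = 48)
g = -22 (g = 44/(-4 + 2) = 44/(-2) = -½*44 = -22)
s + g = 48 - 22 = 26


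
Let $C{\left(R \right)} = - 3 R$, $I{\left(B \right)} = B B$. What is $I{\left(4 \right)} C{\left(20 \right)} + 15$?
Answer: $-945$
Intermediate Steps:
$I{\left(B \right)} = B^{2}$
$I{\left(4 \right)} C{\left(20 \right)} + 15 = 4^{2} \left(\left(-3\right) 20\right) + 15 = 16 \left(-60\right) + 15 = -960 + 15 = -945$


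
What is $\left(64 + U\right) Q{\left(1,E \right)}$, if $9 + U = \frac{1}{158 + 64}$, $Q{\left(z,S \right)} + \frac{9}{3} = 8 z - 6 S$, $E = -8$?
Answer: $\frac{647183}{222} \approx 2915.2$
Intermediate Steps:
$Q{\left(z,S \right)} = -3 - 6 S + 8 z$ ($Q{\left(z,S \right)} = -3 - \left(- 8 z + 6 S\right) = -3 - 6 S + 8 z$)
$U = - \frac{1997}{222}$ ($U = -9 + \frac{1}{158 + 64} = -9 + \frac{1}{222} = - \frac{1997}{222} \approx -8.9955$)
$\left(64 + U\right) Q{\left(1,E \right)} = \left(64 - \frac{1997}{222}\right) \left(-3 - -48 + 8 \cdot 1\right) = \frac{12211 \left(-3 + 48 + 8\right)}{222} = \frac{12211}{222} \cdot 53 = \frac{647183}{222}$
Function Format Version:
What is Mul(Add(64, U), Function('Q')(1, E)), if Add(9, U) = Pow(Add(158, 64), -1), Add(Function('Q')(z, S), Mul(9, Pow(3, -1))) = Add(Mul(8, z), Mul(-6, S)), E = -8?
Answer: Rational(647183, 222) ≈ 2915.2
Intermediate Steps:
Function('Q')(z, S) = Add(-3, Mul(-6, S), Mul(8, z)) (Function('Q')(z, S) = Add(-3, Add(Mul(8, z), Mul(-6, S))) = Add(-3, Add(Mul(-6, S), Mul(8, z))) = Add(-3, Mul(-6, S), Mul(8, z)))
U = Rational(-1997, 222) (U = Add(-9, Pow(Add(158, 64), -1)) = Add(-9, Pow(222, -1)) = Add(-9, Rational(1, 222)) = Rational(-1997, 222) ≈ -8.9955)
Mul(Add(64, U), Function('Q')(1, E)) = Mul(Add(64, Rational(-1997, 222)), Add(-3, Mul(-6, -8), Mul(8, 1))) = Mul(Rational(12211, 222), Add(-3, 48, 8)) = Mul(Rational(12211, 222), 53) = Rational(647183, 222)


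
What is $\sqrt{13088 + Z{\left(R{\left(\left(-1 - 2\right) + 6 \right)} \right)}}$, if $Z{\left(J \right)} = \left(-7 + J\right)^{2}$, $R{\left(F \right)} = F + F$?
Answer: $\sqrt{13089} \approx 114.41$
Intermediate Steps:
$R{\left(F \right)} = 2 F$
$\sqrt{13088 + Z{\left(R{\left(\left(-1 - 2\right) + 6 \right)} \right)}} = \sqrt{13088 + \left(-7 + 2 \left(\left(-1 - 2\right) + 6\right)\right)^{2}} = \sqrt{13088 + \left(-7 + 2 \left(-3 + 6\right)\right)^{2}} = \sqrt{13088 + \left(-7 + 2 \cdot 3\right)^{2}} = \sqrt{13088 + \left(-7 + 6\right)^{2}} = \sqrt{13088 + \left(-1\right)^{2}} = \sqrt{13088 + 1} = \sqrt{13089}$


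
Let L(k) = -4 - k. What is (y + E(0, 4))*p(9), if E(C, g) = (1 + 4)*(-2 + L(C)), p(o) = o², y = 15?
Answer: -1215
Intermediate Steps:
E(C, g) = -30 - 5*C (E(C, g) = (1 + 4)*(-2 + (-4 - C)) = 5*(-6 - C) = -30 - 5*C)
(y + E(0, 4))*p(9) = (15 + (-30 - 5*0))*9² = (15 + (-30 + 0))*81 = (15 - 30)*81 = -15*81 = -1215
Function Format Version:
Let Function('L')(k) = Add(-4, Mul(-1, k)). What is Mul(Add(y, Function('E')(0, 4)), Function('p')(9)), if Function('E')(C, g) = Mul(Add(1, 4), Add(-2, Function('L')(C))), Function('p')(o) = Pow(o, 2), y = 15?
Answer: -1215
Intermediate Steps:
Function('E')(C, g) = Add(-30, Mul(-5, C)) (Function('E')(C, g) = Mul(Add(1, 4), Add(-2, Add(-4, Mul(-1, C)))) = Mul(5, Add(-6, Mul(-1, C))) = Add(-30, Mul(-5, C)))
Mul(Add(y, Function('E')(0, 4)), Function('p')(9)) = Mul(Add(15, Add(-30, Mul(-5, 0))), Pow(9, 2)) = Mul(Add(15, Add(-30, 0)), 81) = Mul(Add(15, -30), 81) = Mul(-15, 81) = -1215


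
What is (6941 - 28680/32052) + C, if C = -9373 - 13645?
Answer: -42944057/2671 ≈ -16078.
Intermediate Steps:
C = -23018
(6941 - 28680/32052) + C = (6941 - 28680/32052) - 23018 = (6941 - 28680*1/32052) - 23018 = (6941 - 2390/2671) - 23018 = 18537021/2671 - 23018 = -42944057/2671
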